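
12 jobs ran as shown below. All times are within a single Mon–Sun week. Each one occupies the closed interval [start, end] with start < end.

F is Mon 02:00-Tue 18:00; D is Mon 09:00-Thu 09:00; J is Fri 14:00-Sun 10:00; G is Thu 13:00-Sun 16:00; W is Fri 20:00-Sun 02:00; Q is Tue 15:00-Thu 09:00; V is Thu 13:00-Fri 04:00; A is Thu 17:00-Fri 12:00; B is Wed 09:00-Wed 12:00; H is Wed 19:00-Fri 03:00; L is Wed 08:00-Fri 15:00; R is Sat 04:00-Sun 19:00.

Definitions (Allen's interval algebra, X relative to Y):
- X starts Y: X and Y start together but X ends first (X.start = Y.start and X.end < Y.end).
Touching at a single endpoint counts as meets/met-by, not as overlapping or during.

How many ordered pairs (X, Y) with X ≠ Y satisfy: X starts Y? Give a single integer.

1

Checking all 132 ordered pairs for relation 'starts'; matching pairs in alphabetical order:
(V, G): V starts G ✓
Count: 1.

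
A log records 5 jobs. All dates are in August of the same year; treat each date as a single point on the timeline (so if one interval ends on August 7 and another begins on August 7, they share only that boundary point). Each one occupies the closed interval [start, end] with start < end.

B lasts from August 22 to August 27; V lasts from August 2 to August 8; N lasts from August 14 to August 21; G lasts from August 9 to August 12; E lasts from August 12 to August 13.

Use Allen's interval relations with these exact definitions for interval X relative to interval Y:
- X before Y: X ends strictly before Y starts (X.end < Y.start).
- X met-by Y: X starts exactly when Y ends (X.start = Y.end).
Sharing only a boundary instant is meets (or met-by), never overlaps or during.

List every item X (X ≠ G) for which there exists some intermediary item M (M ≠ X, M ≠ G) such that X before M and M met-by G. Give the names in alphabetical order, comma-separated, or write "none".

Target G = [August 9, August 12].
Intermediaries M with M met-by G: E.
Via E — items with X before E: V.
Union: V.

V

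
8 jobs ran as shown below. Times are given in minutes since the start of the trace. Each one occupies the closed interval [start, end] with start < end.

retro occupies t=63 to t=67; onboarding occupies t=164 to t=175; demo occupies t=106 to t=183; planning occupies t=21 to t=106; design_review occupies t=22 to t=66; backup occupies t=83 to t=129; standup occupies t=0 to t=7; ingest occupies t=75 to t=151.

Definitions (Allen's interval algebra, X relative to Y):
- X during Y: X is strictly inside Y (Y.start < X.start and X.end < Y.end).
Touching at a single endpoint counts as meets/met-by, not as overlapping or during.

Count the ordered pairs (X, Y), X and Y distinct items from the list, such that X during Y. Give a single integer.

Checking all 56 ordered pairs for relation 'during'; matching pairs in alphabetical order:
(backup, ingest): backup during ingest ✓
(design_review, planning): design_review during planning ✓
(onboarding, demo): onboarding during demo ✓
(retro, planning): retro during planning ✓
Count: 4.

4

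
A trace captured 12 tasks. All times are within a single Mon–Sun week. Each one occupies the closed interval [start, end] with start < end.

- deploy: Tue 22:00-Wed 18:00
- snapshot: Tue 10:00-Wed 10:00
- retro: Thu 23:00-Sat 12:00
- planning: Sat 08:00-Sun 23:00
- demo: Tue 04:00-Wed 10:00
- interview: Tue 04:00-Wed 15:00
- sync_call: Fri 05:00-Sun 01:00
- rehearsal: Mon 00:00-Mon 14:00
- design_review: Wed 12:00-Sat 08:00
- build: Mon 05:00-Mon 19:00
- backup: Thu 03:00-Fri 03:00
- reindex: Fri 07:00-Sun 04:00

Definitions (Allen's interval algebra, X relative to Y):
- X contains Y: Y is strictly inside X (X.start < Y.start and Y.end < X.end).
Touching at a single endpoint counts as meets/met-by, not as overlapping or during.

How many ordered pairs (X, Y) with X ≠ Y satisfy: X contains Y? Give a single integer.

Checking all 132 ordered pairs for relation 'contains'; matching pairs in alphabetical order:
(design_review, backup): design_review contains backup ✓
(interview, snapshot): interview contains snapshot ✓
Count: 2.

2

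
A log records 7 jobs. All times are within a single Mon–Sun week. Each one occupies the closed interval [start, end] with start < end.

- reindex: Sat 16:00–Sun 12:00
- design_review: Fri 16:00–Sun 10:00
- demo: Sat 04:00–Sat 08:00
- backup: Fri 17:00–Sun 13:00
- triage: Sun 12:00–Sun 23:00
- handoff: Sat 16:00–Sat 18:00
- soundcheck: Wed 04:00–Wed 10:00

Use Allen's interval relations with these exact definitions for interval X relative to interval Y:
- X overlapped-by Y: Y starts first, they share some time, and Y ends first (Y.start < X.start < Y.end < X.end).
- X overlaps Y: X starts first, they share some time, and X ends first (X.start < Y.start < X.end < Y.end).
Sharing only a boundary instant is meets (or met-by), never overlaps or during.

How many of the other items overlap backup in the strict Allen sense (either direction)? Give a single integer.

Target backup = [Fri 17:00, Sun 13:00].
demo [Sat 04:00, Sat 08:00] → during → no.
design_review [Fri 16:00, Sun 10:00] → overlaps → counts.
handoff [Sat 16:00, Sat 18:00] → during → no.
reindex [Sat 16:00, Sun 12:00] → during → no.
soundcheck [Wed 04:00, Wed 10:00] → before → no.
triage [Sun 12:00, Sun 23:00] → overlapped-by → counts.
Total: 2.

2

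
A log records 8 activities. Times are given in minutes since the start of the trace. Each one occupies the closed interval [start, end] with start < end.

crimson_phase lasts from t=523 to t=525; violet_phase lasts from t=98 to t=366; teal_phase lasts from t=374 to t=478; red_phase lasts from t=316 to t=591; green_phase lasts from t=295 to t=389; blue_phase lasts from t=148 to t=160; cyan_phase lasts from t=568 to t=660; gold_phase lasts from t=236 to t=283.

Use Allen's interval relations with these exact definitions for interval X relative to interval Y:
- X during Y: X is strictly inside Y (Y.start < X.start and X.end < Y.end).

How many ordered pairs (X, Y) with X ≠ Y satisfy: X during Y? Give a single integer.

Checking all 56 ordered pairs for relation 'during'; matching pairs in alphabetical order:
(blue_phase, violet_phase): blue_phase during violet_phase ✓
(crimson_phase, red_phase): crimson_phase during red_phase ✓
(gold_phase, violet_phase): gold_phase during violet_phase ✓
(teal_phase, red_phase): teal_phase during red_phase ✓
Count: 4.

4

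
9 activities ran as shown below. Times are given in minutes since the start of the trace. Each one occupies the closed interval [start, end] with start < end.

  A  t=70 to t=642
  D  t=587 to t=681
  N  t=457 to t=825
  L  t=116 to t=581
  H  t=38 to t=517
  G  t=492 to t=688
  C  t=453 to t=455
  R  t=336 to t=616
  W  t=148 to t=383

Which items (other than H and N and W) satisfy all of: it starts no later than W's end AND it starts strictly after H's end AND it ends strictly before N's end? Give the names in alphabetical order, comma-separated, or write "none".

none

Conditions: its start is no later than W's end (X.start <= t=383) AND its start is strictly after H's end (X.start > t=517) AND its end is strictly before N's end (X.end < t=825).
A: start t=70 <= t=383? ✓; start t=70 > t=517? ✗; end t=642 < t=825? ✓ → no.
C: start t=453 <= t=383? ✗; start t=453 > t=517? ✗; end t=455 < t=825? ✓ → no.
D: start t=587 <= t=383? ✗; start t=587 > t=517? ✓; end t=681 < t=825? ✓ → no.
G: start t=492 <= t=383? ✗; start t=492 > t=517? ✗; end t=688 < t=825? ✓ → no.
L: start t=116 <= t=383? ✓; start t=116 > t=517? ✗; end t=581 < t=825? ✓ → no.
R: start t=336 <= t=383? ✓; start t=336 > t=517? ✗; end t=616 < t=825? ✓ → no.
Result: none.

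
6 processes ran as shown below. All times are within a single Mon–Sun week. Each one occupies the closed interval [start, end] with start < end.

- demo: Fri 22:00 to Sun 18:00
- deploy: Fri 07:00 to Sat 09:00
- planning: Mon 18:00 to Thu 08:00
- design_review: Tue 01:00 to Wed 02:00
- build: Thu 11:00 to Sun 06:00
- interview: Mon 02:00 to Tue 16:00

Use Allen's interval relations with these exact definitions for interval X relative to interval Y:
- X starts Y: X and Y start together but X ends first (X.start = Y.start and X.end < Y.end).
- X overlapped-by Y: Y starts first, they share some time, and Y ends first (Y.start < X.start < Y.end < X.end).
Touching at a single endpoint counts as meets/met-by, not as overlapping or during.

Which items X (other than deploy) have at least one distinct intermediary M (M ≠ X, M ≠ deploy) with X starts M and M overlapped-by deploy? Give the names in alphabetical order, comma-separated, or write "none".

Target deploy = [Fri 07:00, Sat 09:00].
Intermediaries M with M overlapped-by deploy: demo.
Via demo — items with X starts demo: none.
Union: none.

none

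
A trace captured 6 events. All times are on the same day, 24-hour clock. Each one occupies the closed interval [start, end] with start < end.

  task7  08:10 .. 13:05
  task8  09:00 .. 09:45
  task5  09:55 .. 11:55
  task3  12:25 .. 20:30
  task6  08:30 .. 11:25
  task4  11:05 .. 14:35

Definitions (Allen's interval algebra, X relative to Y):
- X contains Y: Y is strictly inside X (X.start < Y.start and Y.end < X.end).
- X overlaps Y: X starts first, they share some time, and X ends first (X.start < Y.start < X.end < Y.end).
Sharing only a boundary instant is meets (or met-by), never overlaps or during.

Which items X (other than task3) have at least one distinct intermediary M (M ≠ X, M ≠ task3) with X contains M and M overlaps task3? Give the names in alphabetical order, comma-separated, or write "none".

none

Target task3 = [12:25, 20:30].
Intermediaries M with M overlaps task3: task4, task7.
Via task4 — items with X contains task4: none.
Via task7 — items with X contains task7: none.
Union: none.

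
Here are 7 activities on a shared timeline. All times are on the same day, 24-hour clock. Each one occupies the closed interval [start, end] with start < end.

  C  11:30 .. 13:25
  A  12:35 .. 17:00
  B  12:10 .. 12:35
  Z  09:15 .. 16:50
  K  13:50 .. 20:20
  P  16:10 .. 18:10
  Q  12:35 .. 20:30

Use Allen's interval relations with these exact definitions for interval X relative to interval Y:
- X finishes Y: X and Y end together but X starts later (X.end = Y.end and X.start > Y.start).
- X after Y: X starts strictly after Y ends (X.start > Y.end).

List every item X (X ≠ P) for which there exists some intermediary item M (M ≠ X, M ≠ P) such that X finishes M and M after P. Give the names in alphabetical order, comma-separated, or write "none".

Target P = [16:10, 18:10].
Intermediaries M with M after P: none.
Union: none.

none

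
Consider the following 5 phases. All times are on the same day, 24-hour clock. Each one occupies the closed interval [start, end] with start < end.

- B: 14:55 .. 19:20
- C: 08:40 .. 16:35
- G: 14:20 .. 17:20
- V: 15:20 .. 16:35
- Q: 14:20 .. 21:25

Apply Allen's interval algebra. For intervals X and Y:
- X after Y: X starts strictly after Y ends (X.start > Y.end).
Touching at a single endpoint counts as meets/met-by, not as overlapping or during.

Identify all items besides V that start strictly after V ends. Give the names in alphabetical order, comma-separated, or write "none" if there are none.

none

Target V = [15:20, 16:35].
B [14:55, 19:20] → contains → no.
C [08:40, 16:35] → finished-by → no.
G [14:20, 17:20] → contains → no.
Q [14:20, 21:25] → contains → no.
Result: none.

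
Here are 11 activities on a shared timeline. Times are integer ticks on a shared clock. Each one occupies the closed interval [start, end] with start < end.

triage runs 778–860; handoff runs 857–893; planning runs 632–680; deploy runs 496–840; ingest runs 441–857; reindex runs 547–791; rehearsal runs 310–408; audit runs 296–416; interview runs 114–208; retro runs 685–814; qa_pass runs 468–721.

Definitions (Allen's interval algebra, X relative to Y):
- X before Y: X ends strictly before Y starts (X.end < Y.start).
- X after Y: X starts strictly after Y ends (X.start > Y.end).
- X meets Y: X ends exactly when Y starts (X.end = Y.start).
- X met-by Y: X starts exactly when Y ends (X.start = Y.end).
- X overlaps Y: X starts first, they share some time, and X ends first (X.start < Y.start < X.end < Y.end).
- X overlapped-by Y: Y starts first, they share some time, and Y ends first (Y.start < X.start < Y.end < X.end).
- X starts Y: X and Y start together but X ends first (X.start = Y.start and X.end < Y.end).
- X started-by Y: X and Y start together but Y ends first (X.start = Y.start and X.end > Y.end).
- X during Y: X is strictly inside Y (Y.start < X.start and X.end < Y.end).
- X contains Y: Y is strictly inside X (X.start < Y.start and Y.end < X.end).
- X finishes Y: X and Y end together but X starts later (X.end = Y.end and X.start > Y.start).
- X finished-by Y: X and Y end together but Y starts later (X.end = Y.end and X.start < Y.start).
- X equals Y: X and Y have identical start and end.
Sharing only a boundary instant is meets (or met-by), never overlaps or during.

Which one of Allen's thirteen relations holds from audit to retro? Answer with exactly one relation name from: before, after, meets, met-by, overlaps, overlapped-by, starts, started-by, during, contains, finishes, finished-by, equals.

audit = [296, 416]; retro = [685, 814].
Compare endpoints: audit.start < retro.start, audit.start < retro.end, audit.end < retro.start, audit.end < retro.end.
That pattern is 'before'.

before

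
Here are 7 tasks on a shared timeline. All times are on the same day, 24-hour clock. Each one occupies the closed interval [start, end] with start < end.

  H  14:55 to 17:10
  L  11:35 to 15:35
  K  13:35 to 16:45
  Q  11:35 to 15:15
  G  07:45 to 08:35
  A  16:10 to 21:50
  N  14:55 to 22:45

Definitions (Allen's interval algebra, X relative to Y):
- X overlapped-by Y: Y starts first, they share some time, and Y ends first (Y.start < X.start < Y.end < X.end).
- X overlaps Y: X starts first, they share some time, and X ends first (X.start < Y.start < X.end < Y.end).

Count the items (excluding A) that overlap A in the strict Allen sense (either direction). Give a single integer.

Target A = [16:10, 21:50].
G [07:45, 08:35] → before → no.
H [14:55, 17:10] → overlaps → counts.
K [13:35, 16:45] → overlaps → counts.
L [11:35, 15:35] → before → no.
N [14:55, 22:45] → contains → no.
Q [11:35, 15:15] → before → no.
Total: 2.

2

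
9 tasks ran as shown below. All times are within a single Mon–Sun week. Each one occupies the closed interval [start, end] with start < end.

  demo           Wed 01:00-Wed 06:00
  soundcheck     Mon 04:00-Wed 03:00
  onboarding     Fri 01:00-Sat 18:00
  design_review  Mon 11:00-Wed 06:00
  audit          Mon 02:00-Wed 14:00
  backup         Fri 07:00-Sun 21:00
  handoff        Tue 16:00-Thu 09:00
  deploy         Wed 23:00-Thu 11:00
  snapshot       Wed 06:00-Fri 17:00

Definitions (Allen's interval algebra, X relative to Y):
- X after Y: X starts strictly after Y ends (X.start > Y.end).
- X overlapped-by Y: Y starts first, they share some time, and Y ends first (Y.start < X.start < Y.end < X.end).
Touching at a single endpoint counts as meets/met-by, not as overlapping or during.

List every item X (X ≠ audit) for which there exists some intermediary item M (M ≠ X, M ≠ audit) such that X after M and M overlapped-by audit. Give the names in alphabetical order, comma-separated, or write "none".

backup, onboarding

Target audit = [Mon 02:00, Wed 14:00].
Intermediaries M with M overlapped-by audit: handoff, snapshot.
Via handoff — items with X after handoff: backup, onboarding.
Via snapshot — items with X after snapshot: none.
Union: backup, onboarding.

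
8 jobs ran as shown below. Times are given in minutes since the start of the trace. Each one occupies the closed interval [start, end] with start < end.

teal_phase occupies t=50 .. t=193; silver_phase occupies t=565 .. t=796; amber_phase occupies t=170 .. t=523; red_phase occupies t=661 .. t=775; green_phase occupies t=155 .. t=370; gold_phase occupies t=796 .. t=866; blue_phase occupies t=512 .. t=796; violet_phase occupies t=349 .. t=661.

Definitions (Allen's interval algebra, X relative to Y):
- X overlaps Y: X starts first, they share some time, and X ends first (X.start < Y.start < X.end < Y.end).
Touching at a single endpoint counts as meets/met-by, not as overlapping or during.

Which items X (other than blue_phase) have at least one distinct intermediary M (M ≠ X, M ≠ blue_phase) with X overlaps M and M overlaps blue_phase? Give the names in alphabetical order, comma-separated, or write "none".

Target blue_phase = [t=512, t=796].
Intermediaries M with M overlaps blue_phase: amber_phase, violet_phase.
Via amber_phase — items with X overlaps amber_phase: green_phase, teal_phase.
Via violet_phase — items with X overlaps violet_phase: amber_phase, green_phase.
Union: amber_phase, green_phase, teal_phase.

amber_phase, green_phase, teal_phase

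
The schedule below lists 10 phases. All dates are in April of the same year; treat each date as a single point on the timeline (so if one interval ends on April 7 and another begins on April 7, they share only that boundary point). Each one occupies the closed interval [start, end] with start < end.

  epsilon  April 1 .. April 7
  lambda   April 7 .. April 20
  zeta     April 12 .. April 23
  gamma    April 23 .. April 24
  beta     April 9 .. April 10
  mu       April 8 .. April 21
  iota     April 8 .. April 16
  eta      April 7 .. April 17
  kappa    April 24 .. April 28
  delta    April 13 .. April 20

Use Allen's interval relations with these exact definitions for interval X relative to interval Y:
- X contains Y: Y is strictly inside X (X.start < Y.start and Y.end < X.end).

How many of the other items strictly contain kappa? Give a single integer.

Target kappa = [April 24, April 28].
beta [April 9, April 10] → before → no.
delta [April 13, April 20] → before → no.
epsilon [April 1, April 7] → before → no.
eta [April 7, April 17] → before → no.
gamma [April 23, April 24] → meets → no.
iota [April 8, April 16] → before → no.
lambda [April 7, April 20] → before → no.
mu [April 8, April 21] → before → no.
zeta [April 12, April 23] → before → no.
Total: 0.

0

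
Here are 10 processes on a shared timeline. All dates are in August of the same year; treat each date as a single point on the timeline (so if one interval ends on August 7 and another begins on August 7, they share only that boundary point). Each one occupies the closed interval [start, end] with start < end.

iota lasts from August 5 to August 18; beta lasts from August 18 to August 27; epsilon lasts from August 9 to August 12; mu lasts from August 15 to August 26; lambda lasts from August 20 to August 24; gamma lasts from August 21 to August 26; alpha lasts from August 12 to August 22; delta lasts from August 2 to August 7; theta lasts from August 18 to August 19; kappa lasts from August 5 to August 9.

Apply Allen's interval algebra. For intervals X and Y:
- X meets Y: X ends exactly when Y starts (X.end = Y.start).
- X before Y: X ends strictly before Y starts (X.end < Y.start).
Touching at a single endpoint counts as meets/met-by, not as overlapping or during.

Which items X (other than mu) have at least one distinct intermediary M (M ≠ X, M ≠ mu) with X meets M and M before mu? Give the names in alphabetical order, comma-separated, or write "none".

Target mu = [August 15, August 26].
Intermediaries M with M before mu: delta, epsilon, kappa.
Via delta — items with X meets delta: none.
Via epsilon — items with X meets epsilon: kappa.
Via kappa — items with X meets kappa: none.
Union: kappa.

kappa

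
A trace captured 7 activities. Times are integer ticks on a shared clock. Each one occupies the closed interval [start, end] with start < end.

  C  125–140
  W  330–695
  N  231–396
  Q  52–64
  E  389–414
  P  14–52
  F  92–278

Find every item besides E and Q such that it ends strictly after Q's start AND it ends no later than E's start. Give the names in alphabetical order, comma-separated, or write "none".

Conditions: its end is strictly after Q's start (X.end > 52) AND its end is no later than E's start (X.end <= 389).
C: end 140 > 52? ✓; end 140 <= 389? ✓ → yes.
F: end 278 > 52? ✓; end 278 <= 389? ✓ → yes.
N: end 396 > 52? ✓; end 396 <= 389? ✗ → no.
P: end 52 > 52? ✗; end 52 <= 389? ✓ → no.
W: end 695 > 52? ✓; end 695 <= 389? ✗ → no.
Result: C, F.

C, F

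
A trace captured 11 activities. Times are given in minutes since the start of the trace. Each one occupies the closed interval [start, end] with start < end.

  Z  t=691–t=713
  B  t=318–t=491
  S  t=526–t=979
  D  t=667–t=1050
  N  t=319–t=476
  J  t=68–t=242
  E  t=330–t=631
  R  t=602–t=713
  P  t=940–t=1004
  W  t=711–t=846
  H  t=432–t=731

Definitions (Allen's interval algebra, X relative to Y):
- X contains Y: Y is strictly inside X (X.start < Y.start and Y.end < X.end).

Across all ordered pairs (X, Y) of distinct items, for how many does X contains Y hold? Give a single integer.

9

Checking all 110 ordered pairs for relation 'contains'; matching pairs in alphabetical order:
(B, N): B contains N ✓
(D, P): D contains P ✓
(D, W): D contains W ✓
(D, Z): D contains Z ✓
(H, R): H contains R ✓
(H, Z): H contains Z ✓
(S, R): S contains R ✓
(S, W): S contains W ✓
(S, Z): S contains Z ✓
Count: 9.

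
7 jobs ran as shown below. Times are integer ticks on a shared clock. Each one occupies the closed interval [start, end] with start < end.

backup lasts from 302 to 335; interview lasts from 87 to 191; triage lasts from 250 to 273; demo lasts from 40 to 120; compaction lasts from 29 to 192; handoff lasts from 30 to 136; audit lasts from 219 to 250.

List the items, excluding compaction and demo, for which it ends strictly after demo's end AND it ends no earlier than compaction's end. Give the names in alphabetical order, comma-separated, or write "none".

Conditions: its end is strictly after demo's end (X.end > 120) AND its end is no earlier than compaction's end (X.end >= 192).
audit: end 250 > 120? ✓; end 250 >= 192? ✓ → yes.
backup: end 335 > 120? ✓; end 335 >= 192? ✓ → yes.
handoff: end 136 > 120? ✓; end 136 >= 192? ✗ → no.
interview: end 191 > 120? ✓; end 191 >= 192? ✗ → no.
triage: end 273 > 120? ✓; end 273 >= 192? ✓ → yes.
Result: audit, backup, triage.

audit, backup, triage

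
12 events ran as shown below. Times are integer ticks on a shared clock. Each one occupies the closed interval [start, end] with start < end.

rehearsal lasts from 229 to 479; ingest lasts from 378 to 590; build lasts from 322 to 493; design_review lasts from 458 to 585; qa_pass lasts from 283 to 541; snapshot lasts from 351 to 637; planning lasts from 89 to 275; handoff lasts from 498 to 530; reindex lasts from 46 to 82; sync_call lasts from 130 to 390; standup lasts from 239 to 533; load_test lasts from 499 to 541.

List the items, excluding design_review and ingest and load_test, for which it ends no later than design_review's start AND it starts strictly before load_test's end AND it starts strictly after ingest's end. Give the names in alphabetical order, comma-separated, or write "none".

Conditions: its end is no later than design_review's start (X.end <= 458) AND its start is strictly before load_test's end (X.start < 541) AND its start is strictly after ingest's end (X.start > 590).
build: end 493 <= 458? ✗; start 322 < 541? ✓; start 322 > 590? ✗ → no.
handoff: end 530 <= 458? ✗; start 498 < 541? ✓; start 498 > 590? ✗ → no.
planning: end 275 <= 458? ✓; start 89 < 541? ✓; start 89 > 590? ✗ → no.
qa_pass: end 541 <= 458? ✗; start 283 < 541? ✓; start 283 > 590? ✗ → no.
rehearsal: end 479 <= 458? ✗; start 229 < 541? ✓; start 229 > 590? ✗ → no.
reindex: end 82 <= 458? ✓; start 46 < 541? ✓; start 46 > 590? ✗ → no.
snapshot: end 637 <= 458? ✗; start 351 < 541? ✓; start 351 > 590? ✗ → no.
standup: end 533 <= 458? ✗; start 239 < 541? ✓; start 239 > 590? ✗ → no.
sync_call: end 390 <= 458? ✓; start 130 < 541? ✓; start 130 > 590? ✗ → no.
Result: none.

none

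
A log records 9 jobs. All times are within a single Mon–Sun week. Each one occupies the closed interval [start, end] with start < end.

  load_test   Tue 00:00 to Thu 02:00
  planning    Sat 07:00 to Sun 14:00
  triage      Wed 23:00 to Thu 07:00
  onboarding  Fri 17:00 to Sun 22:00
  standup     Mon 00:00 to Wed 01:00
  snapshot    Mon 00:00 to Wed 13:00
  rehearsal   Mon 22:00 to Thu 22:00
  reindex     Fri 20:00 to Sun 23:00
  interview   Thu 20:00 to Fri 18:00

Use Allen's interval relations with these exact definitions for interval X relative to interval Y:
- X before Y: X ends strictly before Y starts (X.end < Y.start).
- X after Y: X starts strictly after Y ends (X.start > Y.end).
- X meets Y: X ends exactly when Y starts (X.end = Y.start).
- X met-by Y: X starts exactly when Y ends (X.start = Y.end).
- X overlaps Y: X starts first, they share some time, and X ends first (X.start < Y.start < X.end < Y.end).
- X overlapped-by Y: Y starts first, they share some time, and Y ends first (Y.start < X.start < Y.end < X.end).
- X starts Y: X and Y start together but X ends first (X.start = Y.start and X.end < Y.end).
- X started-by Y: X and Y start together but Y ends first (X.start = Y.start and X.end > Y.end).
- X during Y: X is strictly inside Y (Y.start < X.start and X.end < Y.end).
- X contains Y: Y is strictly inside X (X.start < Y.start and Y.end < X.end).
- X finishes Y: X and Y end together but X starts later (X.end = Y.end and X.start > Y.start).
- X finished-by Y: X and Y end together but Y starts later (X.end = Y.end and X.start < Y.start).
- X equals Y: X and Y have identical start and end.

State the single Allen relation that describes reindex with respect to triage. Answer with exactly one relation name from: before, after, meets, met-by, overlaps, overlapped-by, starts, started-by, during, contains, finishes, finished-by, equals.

after

reindex = [Fri 20:00, Sun 23:00]; triage = [Wed 23:00, Thu 07:00].
Compare endpoints: reindex.start > triage.start, reindex.start > triage.end, reindex.end > triage.start, reindex.end > triage.end.
That pattern is 'after'.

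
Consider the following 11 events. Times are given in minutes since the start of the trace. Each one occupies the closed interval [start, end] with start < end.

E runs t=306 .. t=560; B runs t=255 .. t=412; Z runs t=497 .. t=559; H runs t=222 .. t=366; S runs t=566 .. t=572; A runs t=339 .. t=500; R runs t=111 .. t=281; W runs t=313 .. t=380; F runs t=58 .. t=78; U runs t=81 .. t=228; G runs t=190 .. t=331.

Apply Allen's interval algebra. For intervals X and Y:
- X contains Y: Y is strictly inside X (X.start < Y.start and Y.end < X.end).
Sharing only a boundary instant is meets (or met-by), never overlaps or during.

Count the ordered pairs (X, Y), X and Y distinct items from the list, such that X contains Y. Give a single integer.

4

Checking all 110 ordered pairs for relation 'contains'; matching pairs in alphabetical order:
(B, W): B contains W ✓
(E, A): E contains A ✓
(E, W): E contains W ✓
(E, Z): E contains Z ✓
Count: 4.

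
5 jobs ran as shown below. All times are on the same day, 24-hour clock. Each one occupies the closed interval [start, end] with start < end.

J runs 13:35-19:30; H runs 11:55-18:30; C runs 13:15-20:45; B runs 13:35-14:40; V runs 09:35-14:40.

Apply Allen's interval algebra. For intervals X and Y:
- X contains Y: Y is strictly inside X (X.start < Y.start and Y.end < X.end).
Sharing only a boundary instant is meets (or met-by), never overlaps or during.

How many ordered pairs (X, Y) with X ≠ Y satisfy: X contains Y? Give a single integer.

Checking all 20 ordered pairs for relation 'contains'; matching pairs in alphabetical order:
(C, B): C contains B ✓
(C, J): C contains J ✓
(H, B): H contains B ✓
Count: 3.

3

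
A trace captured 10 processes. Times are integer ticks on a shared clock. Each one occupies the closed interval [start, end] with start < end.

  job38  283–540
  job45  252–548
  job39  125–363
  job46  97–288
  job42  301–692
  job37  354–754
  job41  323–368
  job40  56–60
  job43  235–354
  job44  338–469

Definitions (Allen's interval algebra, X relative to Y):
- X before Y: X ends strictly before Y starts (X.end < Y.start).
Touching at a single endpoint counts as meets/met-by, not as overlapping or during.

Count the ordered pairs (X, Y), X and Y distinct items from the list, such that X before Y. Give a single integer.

Checking all 90 ordered pairs for relation 'before'; matching pairs in alphabetical order:
(job40, job37): job40 before job37 ✓
(job40, job38): job40 before job38 ✓
(job40, job39): job40 before job39 ✓
(job40, job41): job40 before job41 ✓
(job40, job42): job40 before job42 ✓
(job40, job43): job40 before job43 ✓
(job40, job44): job40 before job44 ✓
(job40, job45): job40 before job45 ✓
(job40, job46): job40 before job46 ✓
(job46, job37): job46 before job37 ✓
(job46, job41): job46 before job41 ✓
(job46, job42): job46 before job42 ✓
(job46, job44): job46 before job44 ✓
Count: 13.

13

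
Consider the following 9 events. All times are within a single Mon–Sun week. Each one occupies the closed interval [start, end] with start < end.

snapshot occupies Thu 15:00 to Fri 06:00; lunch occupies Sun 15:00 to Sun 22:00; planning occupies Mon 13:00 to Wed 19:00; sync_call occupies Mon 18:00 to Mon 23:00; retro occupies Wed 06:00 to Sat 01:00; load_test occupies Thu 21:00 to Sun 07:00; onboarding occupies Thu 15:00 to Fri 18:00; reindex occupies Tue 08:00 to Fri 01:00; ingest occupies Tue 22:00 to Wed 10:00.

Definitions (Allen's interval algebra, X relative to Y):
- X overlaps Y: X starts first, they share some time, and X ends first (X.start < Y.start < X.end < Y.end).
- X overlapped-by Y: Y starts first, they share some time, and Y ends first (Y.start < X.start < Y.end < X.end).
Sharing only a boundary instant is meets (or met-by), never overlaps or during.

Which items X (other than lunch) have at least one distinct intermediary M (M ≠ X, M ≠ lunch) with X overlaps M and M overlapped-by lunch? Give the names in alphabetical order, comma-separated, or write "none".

Target lunch = [Sun 15:00, Sun 22:00].
Intermediaries M with M overlapped-by lunch: none.
Union: none.

none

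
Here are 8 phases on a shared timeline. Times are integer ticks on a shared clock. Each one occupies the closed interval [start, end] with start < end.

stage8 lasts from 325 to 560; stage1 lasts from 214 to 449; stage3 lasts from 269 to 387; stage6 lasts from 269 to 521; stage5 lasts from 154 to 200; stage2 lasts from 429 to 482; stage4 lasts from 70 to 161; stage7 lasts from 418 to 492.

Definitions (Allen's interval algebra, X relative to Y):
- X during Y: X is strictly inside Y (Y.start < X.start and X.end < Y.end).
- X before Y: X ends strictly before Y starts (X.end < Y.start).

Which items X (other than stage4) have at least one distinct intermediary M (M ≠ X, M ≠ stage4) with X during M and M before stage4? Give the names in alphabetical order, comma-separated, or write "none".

none

Target stage4 = [70, 161].
Intermediaries M with M before stage4: none.
Union: none.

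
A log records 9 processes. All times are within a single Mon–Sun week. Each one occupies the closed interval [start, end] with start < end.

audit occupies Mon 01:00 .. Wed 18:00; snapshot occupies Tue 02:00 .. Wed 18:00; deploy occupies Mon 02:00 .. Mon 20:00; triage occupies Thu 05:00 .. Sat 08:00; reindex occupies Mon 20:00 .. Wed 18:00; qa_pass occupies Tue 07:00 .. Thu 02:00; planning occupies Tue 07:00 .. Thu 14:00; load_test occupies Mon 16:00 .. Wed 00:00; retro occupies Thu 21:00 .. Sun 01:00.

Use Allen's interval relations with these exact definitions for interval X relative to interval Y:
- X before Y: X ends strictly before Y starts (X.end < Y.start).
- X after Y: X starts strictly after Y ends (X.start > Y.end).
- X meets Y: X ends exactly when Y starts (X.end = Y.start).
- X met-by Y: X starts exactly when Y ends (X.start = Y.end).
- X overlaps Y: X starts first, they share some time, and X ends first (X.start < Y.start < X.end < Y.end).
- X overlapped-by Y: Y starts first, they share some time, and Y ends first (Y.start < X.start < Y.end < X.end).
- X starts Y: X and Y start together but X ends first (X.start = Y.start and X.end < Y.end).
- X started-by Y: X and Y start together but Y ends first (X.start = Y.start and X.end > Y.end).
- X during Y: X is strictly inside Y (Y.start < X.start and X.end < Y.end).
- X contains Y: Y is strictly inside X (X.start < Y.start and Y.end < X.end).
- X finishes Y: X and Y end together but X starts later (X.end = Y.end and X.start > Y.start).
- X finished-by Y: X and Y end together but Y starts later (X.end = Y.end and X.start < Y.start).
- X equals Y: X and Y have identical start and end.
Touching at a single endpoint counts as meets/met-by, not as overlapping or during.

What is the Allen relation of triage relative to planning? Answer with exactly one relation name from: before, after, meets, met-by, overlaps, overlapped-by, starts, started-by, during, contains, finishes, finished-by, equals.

triage = [Thu 05:00, Sat 08:00]; planning = [Tue 07:00, Thu 14:00].
Compare endpoints: triage.start > planning.start, triage.start < planning.end, triage.end > planning.start, triage.end > planning.end.
That pattern is 'overlapped-by'.

overlapped-by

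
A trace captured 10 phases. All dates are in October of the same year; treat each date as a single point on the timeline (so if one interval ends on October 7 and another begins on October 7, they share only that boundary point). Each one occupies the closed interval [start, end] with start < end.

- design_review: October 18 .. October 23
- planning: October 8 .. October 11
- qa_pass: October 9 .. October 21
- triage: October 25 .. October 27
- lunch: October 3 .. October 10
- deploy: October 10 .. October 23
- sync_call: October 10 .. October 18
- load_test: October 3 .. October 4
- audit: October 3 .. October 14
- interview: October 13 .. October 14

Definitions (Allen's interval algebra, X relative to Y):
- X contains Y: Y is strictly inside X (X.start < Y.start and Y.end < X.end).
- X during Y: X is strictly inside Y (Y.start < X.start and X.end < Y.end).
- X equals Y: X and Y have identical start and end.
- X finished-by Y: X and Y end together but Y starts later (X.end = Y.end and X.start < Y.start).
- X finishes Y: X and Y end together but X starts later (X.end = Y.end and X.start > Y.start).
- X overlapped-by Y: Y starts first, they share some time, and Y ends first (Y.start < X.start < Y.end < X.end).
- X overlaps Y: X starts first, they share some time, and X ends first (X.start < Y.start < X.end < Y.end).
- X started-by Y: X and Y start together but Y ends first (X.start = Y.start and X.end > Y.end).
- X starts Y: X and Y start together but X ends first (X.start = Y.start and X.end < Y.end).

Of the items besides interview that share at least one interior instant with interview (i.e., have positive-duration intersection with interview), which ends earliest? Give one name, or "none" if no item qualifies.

audit

Target interview = [October 13, October 14].
audit [October 3, October 14] → finished-by → candidate.
deploy [October 10, October 23] → contains → candidate.
design_review [October 18, October 23] → after → excluded.
load_test [October 3, October 4] → before → excluded.
lunch [October 3, October 10] → before → excluded.
planning [October 8, October 11] → before → excluded.
qa_pass [October 9, October 21] → contains → candidate.
sync_call [October 10, October 18] → contains → candidate.
triage [October 25, October 27] → after → excluded.
Among candidates, earliest end is October 14 → audit.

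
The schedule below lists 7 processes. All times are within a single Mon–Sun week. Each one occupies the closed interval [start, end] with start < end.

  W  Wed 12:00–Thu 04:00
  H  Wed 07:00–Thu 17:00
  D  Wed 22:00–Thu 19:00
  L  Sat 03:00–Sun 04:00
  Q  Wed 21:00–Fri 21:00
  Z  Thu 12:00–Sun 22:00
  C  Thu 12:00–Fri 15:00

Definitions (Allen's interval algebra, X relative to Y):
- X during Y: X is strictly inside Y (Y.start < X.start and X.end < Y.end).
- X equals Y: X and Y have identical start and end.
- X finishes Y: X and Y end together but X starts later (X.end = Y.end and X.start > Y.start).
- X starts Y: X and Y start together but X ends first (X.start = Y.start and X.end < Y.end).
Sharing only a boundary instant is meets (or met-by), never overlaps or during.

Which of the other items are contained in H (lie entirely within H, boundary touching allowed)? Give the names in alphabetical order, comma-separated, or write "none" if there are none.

W

Target H = [Wed 07:00, Thu 17:00].
C [Thu 12:00, Fri 15:00] → overlapped-by → no.
D [Wed 22:00, Thu 19:00] → overlapped-by → no.
L [Sat 03:00, Sun 04:00] → after → no.
Q [Wed 21:00, Fri 21:00] → overlapped-by → no.
W [Wed 12:00, Thu 04:00] → during → yes.
Z [Thu 12:00, Sun 22:00] → overlapped-by → no.
Result: W.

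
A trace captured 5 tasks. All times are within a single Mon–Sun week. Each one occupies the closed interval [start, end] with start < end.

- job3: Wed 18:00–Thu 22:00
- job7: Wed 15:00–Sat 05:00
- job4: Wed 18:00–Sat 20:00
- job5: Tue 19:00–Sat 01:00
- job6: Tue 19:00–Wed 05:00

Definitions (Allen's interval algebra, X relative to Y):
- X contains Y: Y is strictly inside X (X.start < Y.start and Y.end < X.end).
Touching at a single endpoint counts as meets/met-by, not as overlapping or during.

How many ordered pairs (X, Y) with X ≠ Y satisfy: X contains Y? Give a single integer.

Checking all 20 ordered pairs for relation 'contains'; matching pairs in alphabetical order:
(job5, job3): job5 contains job3 ✓
(job7, job3): job7 contains job3 ✓
Count: 2.

2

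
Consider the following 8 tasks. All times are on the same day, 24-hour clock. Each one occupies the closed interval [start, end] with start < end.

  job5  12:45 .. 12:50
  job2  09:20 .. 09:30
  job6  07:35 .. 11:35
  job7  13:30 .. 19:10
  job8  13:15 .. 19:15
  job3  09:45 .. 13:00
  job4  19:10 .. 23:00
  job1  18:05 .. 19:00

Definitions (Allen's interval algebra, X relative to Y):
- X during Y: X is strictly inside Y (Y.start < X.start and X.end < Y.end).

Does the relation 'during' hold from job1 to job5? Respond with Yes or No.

job1 = [18:05, 19:00], job5 = [12:45, 12:50].
Actual relation of job1 to job5: after.
Asked whether 'during' holds → No.

No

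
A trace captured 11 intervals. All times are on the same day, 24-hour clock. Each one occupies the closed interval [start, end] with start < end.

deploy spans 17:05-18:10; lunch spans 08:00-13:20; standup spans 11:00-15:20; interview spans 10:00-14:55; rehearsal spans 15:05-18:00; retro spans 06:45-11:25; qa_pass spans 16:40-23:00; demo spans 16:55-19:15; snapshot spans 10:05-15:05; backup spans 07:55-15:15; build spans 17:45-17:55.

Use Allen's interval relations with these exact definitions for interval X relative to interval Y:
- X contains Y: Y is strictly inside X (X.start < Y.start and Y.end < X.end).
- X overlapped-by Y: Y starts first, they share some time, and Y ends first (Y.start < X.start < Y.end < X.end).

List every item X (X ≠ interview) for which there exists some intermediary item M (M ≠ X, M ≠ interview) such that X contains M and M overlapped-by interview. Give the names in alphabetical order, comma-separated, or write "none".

Target interview = [10:00, 14:55].
Intermediaries M with M overlapped-by interview: snapshot, standup.
Via snapshot — items with X contains snapshot: backup.
Via standup — items with X contains standup: none.
Union: backup.

backup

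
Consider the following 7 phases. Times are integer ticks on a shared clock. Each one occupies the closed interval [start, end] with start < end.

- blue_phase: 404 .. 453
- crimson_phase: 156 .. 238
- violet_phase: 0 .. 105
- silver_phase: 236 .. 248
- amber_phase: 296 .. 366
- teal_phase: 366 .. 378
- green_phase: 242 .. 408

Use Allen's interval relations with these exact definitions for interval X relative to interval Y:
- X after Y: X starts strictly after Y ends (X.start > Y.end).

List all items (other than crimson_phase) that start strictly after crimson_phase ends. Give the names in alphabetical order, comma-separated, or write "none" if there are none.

amber_phase, blue_phase, green_phase, teal_phase

Target crimson_phase = [156, 238].
amber_phase [296, 366] → after → yes.
blue_phase [404, 453] → after → yes.
green_phase [242, 408] → after → yes.
silver_phase [236, 248] → overlapped-by → no.
teal_phase [366, 378] → after → yes.
violet_phase [0, 105] → before → no.
Result: amber_phase, blue_phase, green_phase, teal_phase.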